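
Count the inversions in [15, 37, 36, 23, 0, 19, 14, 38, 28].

For each element, count later entries that are smaller:
15 → 0, 14 → 2
37 → 36, 23, 0, 19, 14, 28 → 6
36 → 23, 0, 19, 14, 28 → 5
23 → 0, 19, 14 → 3
0 → none → 0
19 → 14 → 1
14 → none → 0
38 → 28 → 1
28 → none → 0
Sum: 2 + 6 + 5 + 3 + 0 + 1 + 0 + 1 + 0 = 18

18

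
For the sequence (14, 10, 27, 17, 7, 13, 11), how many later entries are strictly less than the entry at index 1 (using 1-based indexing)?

4

The element at index 1 is 14.
Elements after it: 10, 27, 17, 7, 13, 11
Those smaller than 14: 10, 7, 13, 11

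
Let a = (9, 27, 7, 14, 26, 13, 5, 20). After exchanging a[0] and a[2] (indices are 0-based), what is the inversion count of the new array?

Positions 0 and 2 hold 9 and 7; after swapping, the array is [7, 27, 9, 14, 26, 13, 5, 20].
Sweep left to right; for each value list the smaller values that follow it:
7: 1
27: 6
9: 1
14: 2
26: 3
13: 1
5: 0
20: 0
Sum: 1 + 6 + 1 + 2 + 3 + 1 + 0 + 0 = 14

14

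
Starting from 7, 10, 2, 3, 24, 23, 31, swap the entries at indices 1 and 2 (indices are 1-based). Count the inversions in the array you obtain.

There are 6 inversions.

Positions 1 and 2 hold 7 and 10; after swapping, the array is [10, 7, 2, 3, 24, 23, 31].
Element-by-element contributions:
10 → 7, 2, 3 → 3
7 → 2, 3 → 2
2 → none → 0
3 → none → 0
24 → 23 → 1
23 → none → 0
31 → none → 0
Sum: 3 + 2 + 0 + 0 + 1 + 0 + 0 = 6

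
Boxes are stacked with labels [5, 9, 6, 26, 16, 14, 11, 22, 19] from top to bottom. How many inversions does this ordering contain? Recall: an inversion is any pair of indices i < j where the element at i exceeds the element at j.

Count, for each position, how many later elements it exceeds:
5: 0
9: 1
6: 0
26: 5
16: 2
14: 1
11: 0
22: 1
19: 0
Sum: 0 + 1 + 0 + 5 + 2 + 1 + 0 + 1 + 0 = 10

10 inversions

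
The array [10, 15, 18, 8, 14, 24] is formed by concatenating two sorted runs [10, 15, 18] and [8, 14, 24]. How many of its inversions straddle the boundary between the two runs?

Take each right-half value and tally the left-half values above it:
r = 8: 10, 15, 18 → 3
r = 14: 15, 18 → 2
r = 24: none → 0
Cross-inversions: 3 + 2 + 0 = 5

There are 5 cross-inversions.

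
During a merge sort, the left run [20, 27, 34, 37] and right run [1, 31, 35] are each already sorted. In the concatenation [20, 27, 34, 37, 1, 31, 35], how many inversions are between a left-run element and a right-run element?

7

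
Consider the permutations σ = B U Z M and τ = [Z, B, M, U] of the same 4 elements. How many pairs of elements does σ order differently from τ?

3

Assign each item its position (1..4) in the first ordering, then rewrite the second ordering as that position sequence:
positions: B→1, U→2, Z→3, M→4
second ordering as positions: [3, 1, 4, 2]
Discordant pairs = inversions in this position sequence.
3: 1, 2 → 2
1: 0
4: 2 → 1
2: 0
Total: 2 + 0 + 1 + 0 = 3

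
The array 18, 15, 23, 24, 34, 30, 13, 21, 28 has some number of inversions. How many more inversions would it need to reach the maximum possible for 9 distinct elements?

22 inversions short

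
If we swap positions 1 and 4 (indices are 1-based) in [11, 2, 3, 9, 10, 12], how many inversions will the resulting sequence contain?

3 inversions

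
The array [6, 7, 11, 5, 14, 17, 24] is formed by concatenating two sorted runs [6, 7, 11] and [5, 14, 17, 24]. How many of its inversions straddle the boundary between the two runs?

3

Count, for every r in R, how many entries of L exceed r:
r = 5: 6, 7, 11 → 3
r = 14: none → 0
r = 17: none → 0
r = 24: none → 0
Cross-inversions: 3 + 0 + 0 + 0 = 3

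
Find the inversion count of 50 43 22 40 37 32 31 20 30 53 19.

Count, for each position, how many later elements it exceeds:
50: 9
43: 8
22: 2
40: 6
37: 5
32: 4
31: 3
20: 1
30: 1
53: 1
19: 0
Sum: 9 + 8 + 2 + 6 + 5 + 4 + 3 + 1 + 1 + 1 + 0 = 40

Inversions: 40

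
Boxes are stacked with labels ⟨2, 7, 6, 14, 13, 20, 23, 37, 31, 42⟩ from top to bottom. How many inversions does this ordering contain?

3

Count, for each position, how many later elements it exceeds:
2: 0
7: 1
6: 0
14: 1
13: 0
20: 0
23: 0
37: 1
31: 0
42: 0
Sum: 0 + 1 + 0 + 1 + 0 + 0 + 0 + 1 + 0 + 0 = 3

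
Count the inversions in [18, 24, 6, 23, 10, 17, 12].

13 inversions

Element-by-element contributions:
18: 4
24: 5
6: 0
23: 3
10: 0
17: 1
12: 0
Sum: 4 + 5 + 0 + 3 + 0 + 1 + 0 = 13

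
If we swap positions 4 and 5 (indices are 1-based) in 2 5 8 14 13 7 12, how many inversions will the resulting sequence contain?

5

Positions 4 and 5 hold 14 and 13; after swapping, the array is [2, 5, 8, 13, 14, 7, 12].
Sweep left to right; for each value list the smaller values that follow it:
2 → none → 0
5 → none → 0
8 → 7 → 1
13 → 7, 12 → 2
14 → 7, 12 → 2
7 → none → 0
12 → none → 0
Sum: 0 + 0 + 1 + 2 + 2 + 0 + 0 = 5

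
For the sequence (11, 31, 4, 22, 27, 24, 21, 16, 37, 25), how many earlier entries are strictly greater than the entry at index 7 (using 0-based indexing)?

5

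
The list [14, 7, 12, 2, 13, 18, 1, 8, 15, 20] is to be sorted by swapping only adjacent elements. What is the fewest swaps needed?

Swaps: 17

Each adjacent swap fixes exactly one inversion, so the minimum swap count equals the number of inversions.
Count inversions — for each element, later elements that are smaller:
14: 7, 12, 2, 13, 1, 8 → 6
7: 2, 1 → 2
12: 2, 1, 8 → 3
2: 1 → 1
13: 1, 8 → 2
18: 1, 8, 15 → 3
1: none → 0
8: none → 0
15: none → 0
20: none → 0
Total inversions: 6 + 2 + 3 + 1 + 2 + 3 + 0 + 0 + 0 + 0 = 17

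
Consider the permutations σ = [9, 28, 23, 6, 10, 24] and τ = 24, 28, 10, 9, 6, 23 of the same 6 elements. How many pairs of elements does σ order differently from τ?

Assign each item its position (1..6) in the first ordering, then rewrite the second ordering as that position sequence:
positions: 9→1, 28→2, 23→3, 6→4, 10→5, 24→6
second ordering as positions: [6, 2, 5, 1, 4, 3]
Discordant pairs = inversions in this position sequence.
6: 2, 5, 1, 4, 3 → 5
2: 1 → 1
5: 1, 4, 3 → 3
1: 0
4: 3 → 1
3: 0
Total: 5 + 1 + 3 + 0 + 1 + 0 = 10

10 discordant pairs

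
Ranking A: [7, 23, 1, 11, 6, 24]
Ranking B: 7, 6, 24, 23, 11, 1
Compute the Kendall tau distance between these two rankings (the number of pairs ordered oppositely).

Assign each item its position (1..6) in the first ordering, then rewrite the second ordering as that position sequence:
positions: 7→1, 23→2, 1→3, 11→4, 6→5, 24→6
second ordering as positions: [1, 5, 6, 2, 4, 3]
Discordant pairs = inversions in this position sequence.
1: 0
5: 2, 4, 3 → 3
6: 2, 4, 3 → 3
2: 0
4: 3 → 1
3: 0
Total: 0 + 3 + 3 + 0 + 1 + 0 = 7

7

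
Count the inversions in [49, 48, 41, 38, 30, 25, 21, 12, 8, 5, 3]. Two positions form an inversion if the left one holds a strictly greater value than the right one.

55 inversions

Count, for each position, how many later elements it exceeds:
49: 10
48: 9
41: 8
38: 7
30: 6
25: 5
21: 4
12: 3
8: 2
5: 1
3: 0
Sum: 10 + 9 + 8 + 7 + 6 + 5 + 4 + 3 + 2 + 1 + 0 = 55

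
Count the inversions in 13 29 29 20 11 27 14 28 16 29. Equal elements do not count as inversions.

19

Sweep left to right; for each value list the smaller values that follow it:
13 → 11 → 1
29 → 20, 11, 27, 14, 28, 16 → 6
29 → 20, 11, 27, 14, 28, 16 → 6
20 → 11, 14, 16 → 3
11 → none → 0
27 → 14, 16 → 2
14 → none → 0
28 → 16 → 1
16 → none → 0
29 → none → 0
Sum: 1 + 6 + 6 + 3 + 0 + 2 + 0 + 1 + 0 + 0 = 19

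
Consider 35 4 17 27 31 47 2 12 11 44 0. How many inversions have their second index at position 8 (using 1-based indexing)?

5 such elements

The element at index 8 is 12.
Elements before it: 35, 4, 17, 27, 31, 47, 2
Those larger than 12: 35, 17, 27, 31, 47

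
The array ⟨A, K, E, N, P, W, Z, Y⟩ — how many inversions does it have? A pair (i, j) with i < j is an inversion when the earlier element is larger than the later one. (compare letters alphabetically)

There are 2 inversions.

Sweep left to right; for each value list the smaller values that follow it:
A → none → 0
K → E → 1
E → none → 0
N → none → 0
P → none → 0
W → none → 0
Z → Y → 1
Y → none → 0
Sum: 0 + 1 + 0 + 0 + 0 + 0 + 1 + 0 = 2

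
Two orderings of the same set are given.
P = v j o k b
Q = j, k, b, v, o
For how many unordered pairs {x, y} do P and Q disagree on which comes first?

5

Assign each item its position (1..5) in the first ordering, then rewrite the second ordering as that position sequence:
positions: v→1, j→2, o→3, k→4, b→5
second ordering as positions: [2, 4, 5, 1, 3]
Discordant pairs = inversions in this position sequence.
2: 1 → 1
4: 1, 3 → 2
5: 1, 3 → 2
1: 0
3: 0
Total: 1 + 2 + 2 + 0 + 0 = 5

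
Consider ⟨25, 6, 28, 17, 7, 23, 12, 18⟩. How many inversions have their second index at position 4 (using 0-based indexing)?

The element at index 4 is 7.
Elements before it: 25, 6, 28, 17
Those larger than 7: 25, 28, 17

3 such elements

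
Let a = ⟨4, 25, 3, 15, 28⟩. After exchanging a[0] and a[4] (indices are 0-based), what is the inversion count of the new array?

Positions 0 and 4 hold 4 and 28; after swapping, the array is [28, 25, 3, 15, 4].
Sweep left to right; for each value list the smaller values that follow it:
28: 4
25: 3
3: 0
15: 1
4: 0
Sum: 4 + 3 + 0 + 1 + 0 = 8

8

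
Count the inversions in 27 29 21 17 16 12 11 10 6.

35

Sweep left to right; for each value list the smaller values that follow it:
27: 7
29: 7
21: 6
17: 5
16: 4
12: 3
11: 2
10: 1
6: 0
Sum: 7 + 7 + 6 + 5 + 4 + 3 + 2 + 1 + 0 = 35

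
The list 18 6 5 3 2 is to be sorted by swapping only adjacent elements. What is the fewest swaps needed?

Minimum adjacent swaps = number of inversions (each swap of adjacent out-of-order elements removes one inversion and no swap can remove more).
Count inversions — for each element, later elements that are smaller:
18: 6, 5, 3, 2 → 4
6: 5, 3, 2 → 3
5: 3, 2 → 2
3: 2 → 1
2: none → 0
Total inversions: 4 + 3 + 2 + 1 + 0 = 10

10 swaps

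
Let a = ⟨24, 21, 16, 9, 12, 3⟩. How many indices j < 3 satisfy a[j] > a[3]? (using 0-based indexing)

3 such elements

The element at index 3 is 9.
Elements before it: 24, 21, 16
Those larger than 9: 24, 21, 16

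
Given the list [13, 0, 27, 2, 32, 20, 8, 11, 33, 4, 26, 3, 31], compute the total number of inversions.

34

Count, for each position, how many later elements it exceeds:
13: 6
0: 0
27: 7
2: 0
32: 7
20: 4
8: 2
11: 2
33: 4
4: 1
26: 1
3: 0
31: 0
Sum: 6 + 0 + 7 + 0 + 7 + 4 + 2 + 2 + 4 + 1 + 1 + 0 + 0 = 34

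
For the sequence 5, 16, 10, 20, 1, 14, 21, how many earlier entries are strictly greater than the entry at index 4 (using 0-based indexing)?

4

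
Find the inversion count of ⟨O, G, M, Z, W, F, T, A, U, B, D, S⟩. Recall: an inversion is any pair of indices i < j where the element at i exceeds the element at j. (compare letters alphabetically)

For each element, count later entries that are smaller:
O → G, M, F, A, B, D → 6
G → F, A, B, D → 4
M → F, A, B, D → 4
Z → W, F, T, A, U, B, D, S → 8
W → F, T, A, U, B, D, S → 7
F → A, B, D → 3
T → A, B, D, S → 4
A → none → 0
U → B, D, S → 3
B → none → 0
D → none → 0
S → none → 0
Sum: 6 + 4 + 4 + 8 + 7 + 3 + 4 + 0 + 3 + 0 + 0 + 0 = 39

39 inversions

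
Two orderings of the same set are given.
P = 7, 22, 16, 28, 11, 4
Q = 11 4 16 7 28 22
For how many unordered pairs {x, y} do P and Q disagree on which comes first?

Assign each item its position (1..6) in the first ordering, then rewrite the second ordering as that position sequence:
positions: 7→1, 22→2, 16→3, 28→4, 11→5, 4→6
second ordering as positions: [5, 6, 3, 1, 4, 2]
Discordant pairs = inversions in this position sequence.
5: 3, 1, 4, 2 → 4
6: 3, 1, 4, 2 → 4
3: 1, 2 → 2
1: 0
4: 2 → 1
2: 0
Total: 4 + 4 + 2 + 0 + 1 + 0 = 11

11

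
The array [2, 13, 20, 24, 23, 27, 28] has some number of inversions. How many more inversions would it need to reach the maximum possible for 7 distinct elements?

20

Maximum inversions for 7 distinct elements is C(7, 2) = 7·6/2 = 21.
Current inversions — for each element, count later smaller elements:
2: 0
13: 0
20: 0
24: 1
23: 0
27: 0
28: 0
Current total: 0 + 0 + 0 + 1 + 0 + 0 + 0 = 1
Shortfall: 21 − 1 = 20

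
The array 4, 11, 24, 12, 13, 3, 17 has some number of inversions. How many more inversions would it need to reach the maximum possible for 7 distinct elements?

Maximum inversions for 7 distinct elements is C(7, 2) = 7·6/2 = 21.
Current inversions — for each element, count later smaller elements:
4: 1
11: 1
24: 4
12: 1
13: 1
3: 0
17: 0
Current total: 1 + 1 + 4 + 1 + 1 + 0 + 0 = 8
Shortfall: 21 − 8 = 13

13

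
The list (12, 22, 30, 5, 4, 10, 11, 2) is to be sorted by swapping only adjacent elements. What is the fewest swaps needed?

20

Each adjacent swap fixes exactly one inversion, so the minimum swap count equals the number of inversions.
Count inversions — for each element, later elements that are smaller:
12: 5, 4, 10, 11, 2 → 5
22: 5, 4, 10, 11, 2 → 5
30: 5, 4, 10, 11, 2 → 5
5: 4, 2 → 2
4: 2 → 1
10: 2 → 1
11: 2 → 1
2: none → 0
Total inversions: 5 + 5 + 5 + 2 + 1 + 1 + 1 + 0 = 20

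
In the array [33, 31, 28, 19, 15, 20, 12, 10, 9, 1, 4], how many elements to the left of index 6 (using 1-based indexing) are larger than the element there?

The element at index 6 is 20.
Elements before it: 33, 31, 28, 19, 15
Those larger than 20: 33, 31, 28

3 such elements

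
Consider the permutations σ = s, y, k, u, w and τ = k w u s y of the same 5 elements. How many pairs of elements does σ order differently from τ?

7

Assign each item its position (1..5) in the first ordering, then rewrite the second ordering as that position sequence:
positions: s→1, y→2, k→3, u→4, w→5
second ordering as positions: [3, 5, 4, 1, 2]
Discordant pairs = inversions in this position sequence.
3: 1, 2 → 2
5: 4, 1, 2 → 3
4: 1, 2 → 2
1: 0
2: 0
Total: 2 + 3 + 2 + 0 + 0 = 7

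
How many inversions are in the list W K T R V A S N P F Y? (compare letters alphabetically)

Out-of-order pairs: 31

Count, for each position, how many later elements it exceeds:
W: 9
K: 2
T: 6
R: 4
V: 5
A: 0
S: 3
N: 1
P: 1
F: 0
Y: 0
Sum: 9 + 2 + 6 + 4 + 5 + 0 + 3 + 1 + 1 + 0 + 0 = 31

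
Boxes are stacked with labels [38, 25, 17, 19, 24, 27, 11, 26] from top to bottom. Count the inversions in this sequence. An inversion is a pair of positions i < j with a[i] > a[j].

For each element, count later entries that are smaller:
38: 7
25: 4
17: 1
19: 1
24: 1
27: 2
11: 0
26: 0
Sum: 7 + 4 + 1 + 1 + 1 + 2 + 0 + 0 = 16

16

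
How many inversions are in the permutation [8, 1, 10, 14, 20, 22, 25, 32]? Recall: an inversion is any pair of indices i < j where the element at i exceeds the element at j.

1 inversion

Sweep left to right; for each value list the smaller values that follow it:
8: 1
1: 0
10: 0
14: 0
20: 0
22: 0
25: 0
32: 0
Sum: 1 + 0 + 0 + 0 + 0 + 0 + 0 + 0 = 1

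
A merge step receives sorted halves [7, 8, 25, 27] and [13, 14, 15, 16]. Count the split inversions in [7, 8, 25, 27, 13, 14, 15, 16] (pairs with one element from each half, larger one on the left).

8 split inversions

For each element r of the right run, count left-run elements greater than r:
r = 13: 25, 27 → 2
r = 14: 25, 27 → 2
r = 15: 25, 27 → 2
r = 16: 25, 27 → 2
Cross-inversions: 2 + 2 + 2 + 2 = 8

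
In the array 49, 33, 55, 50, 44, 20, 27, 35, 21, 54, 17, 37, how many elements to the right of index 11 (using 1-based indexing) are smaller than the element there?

The element at index 11 is 17.
Elements after it: 37
None of them are smaller than 17.

0 such elements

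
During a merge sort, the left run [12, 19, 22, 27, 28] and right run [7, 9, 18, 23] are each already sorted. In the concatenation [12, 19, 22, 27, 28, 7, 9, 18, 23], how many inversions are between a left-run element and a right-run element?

Split inversions: 16

For each element r of the right run, count left-run elements greater than r:
r = 7: 12, 19, 22, 27, 28 → 5
r = 9: 12, 19, 22, 27, 28 → 5
r = 18: 19, 22, 27, 28 → 4
r = 23: 27, 28 → 2
Cross-inversions: 5 + 5 + 4 + 2 = 16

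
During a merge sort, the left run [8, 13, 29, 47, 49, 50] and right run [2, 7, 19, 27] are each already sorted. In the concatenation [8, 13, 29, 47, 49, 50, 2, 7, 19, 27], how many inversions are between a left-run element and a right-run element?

20 cross-inversions

Count, for every r in R, how many entries of L exceed r:
r = 2: 8, 13, 29, 47, 49, 50 → 6
r = 7: 8, 13, 29, 47, 49, 50 → 6
r = 19: 29, 47, 49, 50 → 4
r = 27: 29, 47, 49, 50 → 4
Cross-inversions: 6 + 6 + 4 + 4 = 20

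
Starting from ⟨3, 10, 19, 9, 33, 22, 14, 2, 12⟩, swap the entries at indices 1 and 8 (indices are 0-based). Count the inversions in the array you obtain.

Positions 1 and 8 hold 10 and 12; after swapping, the array is [3, 12, 19, 9, 33, 22, 14, 2, 10].
Sweep left to right; for each value list the smaller values that follow it:
3 → 2 → 1
12 → 9, 2, 10 → 3
19 → 9, 14, 2, 10 → 4
9 → 2 → 1
33 → 22, 14, 2, 10 → 4
22 → 14, 2, 10 → 3
14 → 2, 10 → 2
2 → none → 0
10 → none → 0
Sum: 1 + 3 + 4 + 1 + 4 + 3 + 2 + 0 + 0 = 18

18 inversions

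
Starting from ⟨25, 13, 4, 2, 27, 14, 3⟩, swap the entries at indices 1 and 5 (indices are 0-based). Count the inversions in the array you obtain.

14

Positions 1 and 5 hold 13 and 14; after swapping, the array is [25, 14, 4, 2, 27, 13, 3].
Sweep left to right; for each value list the smaller values that follow it:
25 → 14, 4, 2, 13, 3 → 5
14 → 4, 2, 13, 3 → 4
4 → 2, 3 → 2
2 → none → 0
27 → 13, 3 → 2
13 → 3 → 1
3 → none → 0
Sum: 5 + 4 + 2 + 0 + 2 + 1 + 0 = 14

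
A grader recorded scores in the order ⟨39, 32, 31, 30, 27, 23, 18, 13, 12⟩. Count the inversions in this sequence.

Element-by-element contributions:
39: 8
32: 7
31: 6
30: 5
27: 4
23: 3
18: 2
13: 1
12: 0
Sum: 8 + 7 + 6 + 5 + 4 + 3 + 2 + 1 + 0 = 36

36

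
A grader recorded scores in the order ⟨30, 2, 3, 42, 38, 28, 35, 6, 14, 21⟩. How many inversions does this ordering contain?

For each element, count later entries that are smaller:
30 → 2, 3, 28, 6, 14, 21 → 6
2 → none → 0
3 → none → 0
42 → 38, 28, 35, 6, 14, 21 → 6
38 → 28, 35, 6, 14, 21 → 5
28 → 6, 14, 21 → 3
35 → 6, 14, 21 → 3
6 → none → 0
14 → none → 0
21 → none → 0
Sum: 6 + 0 + 0 + 6 + 5 + 3 + 3 + 0 + 0 + 0 = 23

23 inversions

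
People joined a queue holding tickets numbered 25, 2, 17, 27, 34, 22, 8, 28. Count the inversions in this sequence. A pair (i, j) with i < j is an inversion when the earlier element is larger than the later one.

11 inversions

Element-by-element contributions:
25 → 2, 17, 22, 8 → 4
2 → none → 0
17 → 8 → 1
27 → 22, 8 → 2
34 → 22, 8, 28 → 3
22 → 8 → 1
8 → none → 0
28 → none → 0
Sum: 4 + 0 + 1 + 2 + 3 + 1 + 0 + 0 = 11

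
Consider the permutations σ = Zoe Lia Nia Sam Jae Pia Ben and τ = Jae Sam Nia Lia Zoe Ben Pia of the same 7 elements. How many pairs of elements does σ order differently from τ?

11

Assign each item its position (1..7) in the first ordering, then rewrite the second ordering as that position sequence:
positions: Zoe→1, Lia→2, Nia→3, Sam→4, Jae→5, Pia→6, Ben→7
second ordering as positions: [5, 4, 3, 2, 1, 7, 6]
Discordant pairs = inversions in this position sequence.
5: 4, 3, 2, 1 → 4
4: 3, 2, 1 → 3
3: 2, 1 → 2
2: 1 → 1
1: 0
7: 6 → 1
6: 0
Total: 4 + 3 + 2 + 1 + 0 + 1 + 0 = 11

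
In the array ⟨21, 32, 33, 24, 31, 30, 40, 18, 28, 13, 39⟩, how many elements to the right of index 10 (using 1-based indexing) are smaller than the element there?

0

The element at index 10 is 13.
Elements after it: 39
None of them are smaller than 13.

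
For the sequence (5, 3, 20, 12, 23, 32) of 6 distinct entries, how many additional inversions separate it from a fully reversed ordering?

Maximum inversions for 6 distinct elements is C(6, 2) = 6·5/2 = 15.
Current inversions — for each element, count later smaller elements:
5: 1
3: 0
20: 1
12: 0
23: 0
32: 0
Current total: 1 + 0 + 1 + 0 + 0 + 0 = 2
Shortfall: 15 − 2 = 13

13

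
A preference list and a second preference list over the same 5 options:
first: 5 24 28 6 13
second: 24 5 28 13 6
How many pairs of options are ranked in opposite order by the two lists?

Pairs: 2

Assign each item its position (1..5) in the first ordering, then rewrite the second ordering as that position sequence:
positions: 5→1, 24→2, 28→3, 6→4, 13→5
second ordering as positions: [2, 1, 3, 5, 4]
Discordant pairs = inversions in this position sequence.
2: 1 → 1
1: 0
3: 0
5: 4 → 1
4: 0
Total: 1 + 0 + 0 + 1 + 0 = 2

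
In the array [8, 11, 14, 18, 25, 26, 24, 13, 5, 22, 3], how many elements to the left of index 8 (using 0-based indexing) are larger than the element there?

8

The element at index 8 is 5.
Elements before it: 8, 11, 14, 18, 25, 26, 24, 13
Those larger than 5: 8, 11, 14, 18, 25, 26, 24, 13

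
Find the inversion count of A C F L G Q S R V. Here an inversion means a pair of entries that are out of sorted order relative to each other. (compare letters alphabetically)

There are 2 out-of-order pairs.

Count, for each position, how many later elements it exceeds:
A: 0
C: 0
F: 0
L: 1
G: 0
Q: 0
S: 1
R: 0
V: 0
Sum: 0 + 0 + 0 + 1 + 0 + 0 + 1 + 0 + 0 = 2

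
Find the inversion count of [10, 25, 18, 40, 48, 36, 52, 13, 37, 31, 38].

Sweep left to right; for each value list the smaller values that follow it:
10 → none → 0
25 → 18, 13 → 2
18 → 13 → 1
40 → 36, 13, 37, 31, 38 → 5
48 → 36, 13, 37, 31, 38 → 5
36 → 13, 31 → 2
52 → 13, 37, 31, 38 → 4
13 → none → 0
37 → 31 → 1
31 → none → 0
38 → none → 0
Sum: 0 + 2 + 1 + 5 + 5 + 2 + 4 + 0 + 1 + 0 + 0 = 20

20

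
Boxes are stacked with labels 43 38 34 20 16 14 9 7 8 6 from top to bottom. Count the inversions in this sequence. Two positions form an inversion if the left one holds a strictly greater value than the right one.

Element-by-element contributions:
43: 9
38: 8
34: 7
20: 6
16: 5
14: 4
9: 3
7: 1
8: 1
6: 0
Sum: 9 + 8 + 7 + 6 + 5 + 4 + 3 + 1 + 1 + 0 = 44

There are 44 inversions.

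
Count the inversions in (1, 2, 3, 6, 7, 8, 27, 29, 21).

Count, for each position, how many later elements it exceeds:
1 → none → 0
2 → none → 0
3 → none → 0
6 → none → 0
7 → none → 0
8 → none → 0
27 → 21 → 1
29 → 21 → 1
21 → none → 0
Sum: 0 + 0 + 0 + 0 + 0 + 0 + 1 + 1 + 0 = 2

2 inversions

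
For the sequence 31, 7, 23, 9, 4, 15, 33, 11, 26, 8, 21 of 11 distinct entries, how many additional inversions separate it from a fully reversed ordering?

28 inversions short

Maximum inversions for 11 distinct elements is C(11, 2) = 11·10/2 = 55.
Current inversions — for each element, count later smaller elements:
31: 9
7: 1
23: 6
9: 2
4: 0
15: 2
33: 4
11: 1
26: 2
8: 0
21: 0
Current total: 9 + 1 + 6 + 2 + 0 + 2 + 4 + 1 + 2 + 0 + 0 = 27
Shortfall: 55 − 27 = 28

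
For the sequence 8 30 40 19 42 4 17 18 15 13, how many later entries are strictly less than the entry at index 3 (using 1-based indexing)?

The element at index 3 is 40.
Elements after it: 19, 42, 4, 17, 18, 15, 13
Those smaller than 40: 19, 4, 17, 18, 15, 13

6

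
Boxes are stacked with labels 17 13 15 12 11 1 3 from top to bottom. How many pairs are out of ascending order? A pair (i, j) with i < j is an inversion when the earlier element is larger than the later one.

Count, for each position, how many later elements it exceeds:
17 → 13, 15, 12, 11, 1, 3 → 6
13 → 12, 11, 1, 3 → 4
15 → 12, 11, 1, 3 → 4
12 → 11, 1, 3 → 3
11 → 1, 3 → 2
1 → none → 0
3 → none → 0
Sum: 6 + 4 + 4 + 3 + 2 + 0 + 0 = 19

19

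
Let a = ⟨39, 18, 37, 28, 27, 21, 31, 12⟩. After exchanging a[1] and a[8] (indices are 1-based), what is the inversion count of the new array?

Positions 1 and 8 hold 39 and 12; after swapping, the array is [12, 18, 37, 28, 27, 21, 31, 39].
Count, for each position, how many later elements it exceeds:
12 → none → 0
18 → none → 0
37 → 28, 27, 21, 31 → 4
28 → 27, 21 → 2
27 → 21 → 1
21 → none → 0
31 → none → 0
39 → none → 0
Sum: 0 + 0 + 4 + 2 + 1 + 0 + 0 + 0 = 7

7 inversions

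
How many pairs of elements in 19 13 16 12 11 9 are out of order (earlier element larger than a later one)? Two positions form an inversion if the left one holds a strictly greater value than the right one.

Count, for each position, how many later elements it exceeds:
19: 5
13: 3
16: 3
12: 2
11: 1
9: 0
Sum: 5 + 3 + 3 + 2 + 1 + 0 = 14

14 out-of-order pairs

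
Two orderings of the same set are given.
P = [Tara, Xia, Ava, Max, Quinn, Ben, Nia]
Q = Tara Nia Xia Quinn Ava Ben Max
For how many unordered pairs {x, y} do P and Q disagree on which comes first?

Assign each item its position (1..7) in the first ordering, then rewrite the second ordering as that position sequence:
positions: Tara→1, Xia→2, Ava→3, Max→4, Quinn→5, Ben→6, Nia→7
second ordering as positions: [1, 7, 2, 5, 3, 6, 4]
Discordant pairs = inversions in this position sequence.
1: 0
7: 2, 5, 3, 6, 4 → 5
2: 0
5: 3, 4 → 2
3: 0
6: 4 → 1
4: 0
Total: 0 + 5 + 0 + 2 + 0 + 1 + 0 = 8

8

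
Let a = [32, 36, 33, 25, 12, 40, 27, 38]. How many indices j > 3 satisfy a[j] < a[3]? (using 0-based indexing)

1

The element at index 3 is 25.
Elements after it: 12, 40, 27, 38
Those smaller than 25: 12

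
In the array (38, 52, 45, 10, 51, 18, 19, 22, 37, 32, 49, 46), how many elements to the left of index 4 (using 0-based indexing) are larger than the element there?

The element at index 4 is 51.
Elements before it: 38, 52, 45, 10
Those larger than 51: 52

1 such element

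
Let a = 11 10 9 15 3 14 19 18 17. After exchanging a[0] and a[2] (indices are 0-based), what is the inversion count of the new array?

8

Positions 0 and 2 hold 11 and 9; after swapping, the array is [9, 10, 11, 15, 3, 14, 19, 18, 17].
Element-by-element contributions:
9: 1
10: 1
11: 1
15: 2
3: 0
14: 0
19: 2
18: 1
17: 0
Sum: 1 + 1 + 1 + 2 + 0 + 0 + 2 + 1 + 0 = 8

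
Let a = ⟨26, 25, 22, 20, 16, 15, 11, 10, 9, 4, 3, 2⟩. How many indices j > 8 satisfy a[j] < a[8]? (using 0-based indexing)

3 such elements

The element at index 8 is 9.
Elements after it: 4, 3, 2
Those smaller than 9: 4, 3, 2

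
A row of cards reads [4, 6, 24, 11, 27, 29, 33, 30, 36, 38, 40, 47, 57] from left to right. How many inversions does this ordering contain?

Element-by-element contributions:
4 → none → 0
6 → none → 0
24 → 11 → 1
11 → none → 0
27 → none → 0
29 → none → 0
33 → 30 → 1
30 → none → 0
36 → none → 0
38 → none → 0
40 → none → 0
47 → none → 0
57 → none → 0
Sum: 0 + 0 + 1 + 0 + 0 + 0 + 1 + 0 + 0 + 0 + 0 + 0 + 0 = 2

2 inversions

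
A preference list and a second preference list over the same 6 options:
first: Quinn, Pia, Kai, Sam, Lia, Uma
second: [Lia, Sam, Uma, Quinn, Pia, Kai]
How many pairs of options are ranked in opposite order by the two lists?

10 pairs

Assign each item its position (1..6) in the first ordering, then rewrite the second ordering as that position sequence:
positions: Quinn→1, Pia→2, Kai→3, Sam→4, Lia→5, Uma→6
second ordering as positions: [5, 4, 6, 1, 2, 3]
Discordant pairs = inversions in this position sequence.
5: 4, 1, 2, 3 → 4
4: 1, 2, 3 → 3
6: 1, 2, 3 → 3
1: 0
2: 0
3: 0
Total: 4 + 3 + 3 + 0 + 0 + 0 = 10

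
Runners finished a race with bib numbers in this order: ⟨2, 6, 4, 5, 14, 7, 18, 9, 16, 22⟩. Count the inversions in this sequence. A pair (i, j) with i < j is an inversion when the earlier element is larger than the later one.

Inversions: 6

Count, for each position, how many later elements it exceeds:
2 → none → 0
6 → 4, 5 → 2
4 → none → 0
5 → none → 0
14 → 7, 9 → 2
7 → none → 0
18 → 9, 16 → 2
9 → none → 0
16 → none → 0
22 → none → 0
Sum: 0 + 2 + 0 + 0 + 2 + 0 + 2 + 0 + 0 + 0 = 6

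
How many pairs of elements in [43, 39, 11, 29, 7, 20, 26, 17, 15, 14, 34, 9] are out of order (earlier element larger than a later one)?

Sweep left to right; for each value list the smaller values that follow it:
43: 11
39: 10
11: 2
29: 7
7: 0
20: 4
26: 4
17: 3
15: 2
14: 1
34: 1
9: 0
Sum: 11 + 10 + 2 + 7 + 0 + 4 + 4 + 3 + 2 + 1 + 1 + 0 = 45

45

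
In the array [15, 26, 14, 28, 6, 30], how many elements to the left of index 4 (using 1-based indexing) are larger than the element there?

The element at index 4 is 28.
Elements before it: 15, 26, 14
None of them are larger than 28.

0 such elements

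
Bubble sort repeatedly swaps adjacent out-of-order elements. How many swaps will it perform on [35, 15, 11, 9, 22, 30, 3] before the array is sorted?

14 swaps

Minimum adjacent swaps = number of inversions (each swap of adjacent out-of-order elements removes one inversion and no swap can remove more).
Count inversions — for each element, later elements that are smaller:
35: 15, 11, 9, 22, 30, 3 → 6
15: 11, 9, 3 → 3
11: 9, 3 → 2
9: 3 → 1
22: 3 → 1
30: 3 → 1
3: none → 0
Total inversions: 6 + 3 + 2 + 1 + 1 + 1 + 0 = 14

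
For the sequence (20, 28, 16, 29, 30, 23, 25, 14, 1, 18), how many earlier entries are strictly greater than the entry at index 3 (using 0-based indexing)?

0 such elements

The element at index 3 is 29.
Elements before it: 20, 28, 16
None of them are larger than 29.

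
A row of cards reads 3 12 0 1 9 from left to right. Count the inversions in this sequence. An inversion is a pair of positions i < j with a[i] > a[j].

5

Out-of-order index pairs (0-indexed):
(0,2): 3 > 0
(0,3): 3 > 1
(1,2): 12 > 0
(1,3): 12 > 1
(1,4): 12 > 9
That's 5 pairs.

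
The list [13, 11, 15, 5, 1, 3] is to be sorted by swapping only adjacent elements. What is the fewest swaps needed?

Adjacent swaps: 12

The minimum number of adjacent swaps to sort an array equals its inversion count, since every such swap removes exactly one inversion.
Count inversions — for each element, later elements that are smaller:
13: 11, 5, 1, 3 → 4
11: 5, 1, 3 → 3
15: 5, 1, 3 → 3
5: 1, 3 → 2
1: none → 0
3: none → 0
Total inversions: 4 + 3 + 3 + 2 + 0 + 0 = 12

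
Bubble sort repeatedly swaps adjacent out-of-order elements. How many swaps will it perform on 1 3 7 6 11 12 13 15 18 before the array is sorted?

1 adjacent swap

The minimum number of adjacent swaps to sort an array equals its inversion count, since every such swap removes exactly one inversion.
Count inversions — for each element, later elements that are smaller:
1: none → 0
3: none → 0
7: 6 → 1
6: none → 0
11: none → 0
12: none → 0
13: none → 0
15: none → 0
18: none → 0
Total inversions: 0 + 0 + 1 + 0 + 0 + 0 + 0 + 0 + 0 = 1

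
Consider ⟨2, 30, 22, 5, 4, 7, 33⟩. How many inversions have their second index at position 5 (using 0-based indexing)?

The element at index 5 is 7.
Elements before it: 2, 30, 22, 5, 4
Those larger than 7: 30, 22

2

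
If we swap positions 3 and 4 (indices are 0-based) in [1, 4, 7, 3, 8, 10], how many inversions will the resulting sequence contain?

Positions 3 and 4 hold 3 and 8; after swapping, the array is [1, 4, 7, 8, 3, 10].
Element-by-element contributions:
1 → none → 0
4 → 3 → 1
7 → 3 → 1
8 → 3 → 1
3 → none → 0
10 → none → 0
Sum: 0 + 1 + 1 + 1 + 0 + 0 = 3

Inversions: 3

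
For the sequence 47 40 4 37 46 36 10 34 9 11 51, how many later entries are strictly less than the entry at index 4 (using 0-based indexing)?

The element at index 4 is 46.
Elements after it: 36, 10, 34, 9, 11, 51
Those smaller than 46: 36, 10, 34, 9, 11

5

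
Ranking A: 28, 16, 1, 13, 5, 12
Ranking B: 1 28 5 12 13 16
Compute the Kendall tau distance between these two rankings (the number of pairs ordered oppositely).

Assign each item its position (1..6) in the first ordering, then rewrite the second ordering as that position sequence:
positions: 28→1, 16→2, 1→3, 13→4, 5→5, 12→6
second ordering as positions: [3, 1, 5, 6, 4, 2]
Discordant pairs = inversions in this position sequence.
3: 1, 2 → 2
1: 0
5: 4, 2 → 2
6: 4, 2 → 2
4: 2 → 1
2: 0
Total: 2 + 0 + 2 + 2 + 1 + 0 = 7

7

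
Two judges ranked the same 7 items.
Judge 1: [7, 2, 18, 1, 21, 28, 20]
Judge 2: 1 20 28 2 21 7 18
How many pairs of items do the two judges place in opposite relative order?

Assign each item its position (1..7) in the first ordering, then rewrite the second ordering as that position sequence:
positions: 7→1, 2→2, 18→3, 1→4, 21→5, 28→6, 20→7
second ordering as positions: [4, 7, 6, 2, 5, 1, 3]
Discordant pairs = inversions in this position sequence.
4: 2, 1, 3 → 3
7: 6, 2, 5, 1, 3 → 5
6: 2, 5, 1, 3 → 4
2: 1 → 1
5: 1, 3 → 2
1: 0
3: 0
Total: 3 + 5 + 4 + 1 + 2 + 0 + 0 = 15

15 discordant pairs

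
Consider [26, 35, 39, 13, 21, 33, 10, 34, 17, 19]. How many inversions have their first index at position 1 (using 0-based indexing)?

7 such elements

The element at index 1 is 35.
Elements after it: 39, 13, 21, 33, 10, 34, 17, 19
Those smaller than 35: 13, 21, 33, 10, 34, 17, 19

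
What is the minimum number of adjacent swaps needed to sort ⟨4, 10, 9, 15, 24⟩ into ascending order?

The minimum number of adjacent swaps to sort an array equals its inversion count, since every such swap removes exactly one inversion.
Count inversions — for each element, later elements that are smaller:
4: none → 0
10: 9 → 1
9: none → 0
15: none → 0
24: none → 0
Total inversions: 0 + 1 + 0 + 0 + 0 = 1

1 swap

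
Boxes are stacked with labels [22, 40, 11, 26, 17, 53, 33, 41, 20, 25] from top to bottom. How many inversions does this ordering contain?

Sweep left to right; for each value list the smaller values that follow it:
22 → 11, 17, 20 → 3
40 → 11, 26, 17, 33, 20, 25 → 6
11 → none → 0
26 → 17, 20, 25 → 3
17 → none → 0
53 → 33, 41, 20, 25 → 4
33 → 20, 25 → 2
41 → 20, 25 → 2
20 → none → 0
25 → none → 0
Sum: 3 + 6 + 0 + 3 + 0 + 4 + 2 + 2 + 0 + 0 = 20

There are 20 out-of-order pairs.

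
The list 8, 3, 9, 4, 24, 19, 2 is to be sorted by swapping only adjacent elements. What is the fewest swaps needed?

10 adjacent swaps

Each adjacent swap fixes exactly one inversion, so the minimum swap count equals the number of inversions.
Count inversions — for each element, later elements that are smaller:
8: 3, 4, 2 → 3
3: 2 → 1
9: 4, 2 → 2
4: 2 → 1
24: 19, 2 → 2
19: 2 → 1
2: none → 0
Total inversions: 3 + 1 + 2 + 1 + 2 + 1 + 0 = 10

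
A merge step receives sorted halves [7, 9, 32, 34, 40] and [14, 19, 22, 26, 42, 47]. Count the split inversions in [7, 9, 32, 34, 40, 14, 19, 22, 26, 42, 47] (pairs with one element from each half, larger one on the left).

Count, for every r in R, how many entries of L exceed r:
r = 14: 32, 34, 40 → 3
r = 19: 32, 34, 40 → 3
r = 22: 32, 34, 40 → 3
r = 26: 32, 34, 40 → 3
r = 42: none → 0
r = 47: none → 0
Cross-inversions: 3 + 3 + 3 + 3 + 0 + 0 = 12

12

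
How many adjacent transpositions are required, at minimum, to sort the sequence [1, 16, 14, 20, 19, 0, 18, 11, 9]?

Minimum adjacent swaps = number of inversions (each swap of adjacent out-of-order elements removes one inversion and no swap can remove more).
Count inversions — for each element, later elements that are smaller:
1: 0 → 1
16: 14, 0, 11, 9 → 4
14: 0, 11, 9 → 3
20: 19, 0, 18, 11, 9 → 5
19: 0, 18, 11, 9 → 4
0: none → 0
18: 11, 9 → 2
11: 9 → 1
9: none → 0
Total inversions: 1 + 4 + 3 + 5 + 4 + 0 + 2 + 1 + 0 = 20

There are 20 swaps.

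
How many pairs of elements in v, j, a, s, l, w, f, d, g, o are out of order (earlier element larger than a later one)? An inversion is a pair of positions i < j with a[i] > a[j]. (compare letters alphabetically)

Element-by-element contributions:
v → j, a, s, l, f, d, g, o → 8
j → a, f, d, g → 4
a → none → 0
s → l, f, d, g, o → 5
l → f, d, g → 3
w → f, d, g, o → 4
f → d → 1
d → none → 0
g → none → 0
o → none → 0
Sum: 8 + 4 + 0 + 5 + 3 + 4 + 1 + 0 + 0 + 0 = 25

There are 25 out-of-order pairs.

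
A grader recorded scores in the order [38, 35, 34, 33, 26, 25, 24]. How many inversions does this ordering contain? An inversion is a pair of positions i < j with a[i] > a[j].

21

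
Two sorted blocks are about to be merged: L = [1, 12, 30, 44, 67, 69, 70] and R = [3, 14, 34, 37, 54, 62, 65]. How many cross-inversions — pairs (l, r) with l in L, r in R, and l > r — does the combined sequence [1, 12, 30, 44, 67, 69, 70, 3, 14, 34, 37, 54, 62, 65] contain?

For each element r of the right run, count left-run elements greater than r:
r = 3: 12, 30, 44, 67, 69, 70 → 6
r = 14: 30, 44, 67, 69, 70 → 5
r = 34: 44, 67, 69, 70 → 4
r = 37: 44, 67, 69, 70 → 4
r = 54: 67, 69, 70 → 3
r = 62: 67, 69, 70 → 3
r = 65: 67, 69, 70 → 3
Cross-inversions: 6 + 5 + 4 + 4 + 3 + 3 + 3 = 28

28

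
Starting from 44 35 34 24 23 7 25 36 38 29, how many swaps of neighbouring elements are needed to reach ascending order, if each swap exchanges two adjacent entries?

25

Minimum adjacent swaps = number of inversions (each swap of adjacent out-of-order elements removes one inversion and no swap can remove more).
Count inversions — for each element, later elements that are smaller:
44: 35, 34, 24, 23, 7, 25, 36, 38, 29 → 9
35: 34, 24, 23, 7, 25, 29 → 6
34: 24, 23, 7, 25, 29 → 5
24: 23, 7 → 2
23: 7 → 1
7: none → 0
25: none → 0
36: 29 → 1
38: 29 → 1
29: none → 0
Total inversions: 9 + 6 + 5 + 2 + 1 + 0 + 0 + 1 + 1 + 0 = 25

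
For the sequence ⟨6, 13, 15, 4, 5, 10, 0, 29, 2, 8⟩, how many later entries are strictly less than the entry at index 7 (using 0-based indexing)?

2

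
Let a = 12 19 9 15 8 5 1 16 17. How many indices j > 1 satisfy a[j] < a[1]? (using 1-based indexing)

4

The element at index 1 is 12.
Elements after it: 19, 9, 15, 8, 5, 1, 16, 17
Those smaller than 12: 9, 8, 5, 1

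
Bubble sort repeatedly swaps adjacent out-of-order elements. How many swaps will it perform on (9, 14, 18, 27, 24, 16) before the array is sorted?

4

The minimum number of adjacent swaps to sort an array equals its inversion count, since every such swap removes exactly one inversion.
Count inversions — for each element, later elements that are smaller:
9: none → 0
14: none → 0
18: 16 → 1
27: 24, 16 → 2
24: 16 → 1
16: none → 0
Total inversions: 0 + 0 + 1 + 2 + 1 + 0 = 4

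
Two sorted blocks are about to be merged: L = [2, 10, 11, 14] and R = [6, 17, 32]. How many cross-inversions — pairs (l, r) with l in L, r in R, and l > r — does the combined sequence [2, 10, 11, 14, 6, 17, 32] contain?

3

Count, for every r in R, how many entries of L exceed r:
r = 6: 10, 11, 14 → 3
r = 17: none → 0
r = 32: none → 0
Cross-inversions: 3 + 0 + 0 = 3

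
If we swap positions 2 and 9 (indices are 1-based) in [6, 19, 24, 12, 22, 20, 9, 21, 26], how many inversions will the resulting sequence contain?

There are 21 inversions.

Positions 2 and 9 hold 19 and 26; after swapping, the array is [6, 26, 24, 12, 22, 20, 9, 21, 19].
Count, for each position, how many later elements it exceeds:
6: 0
26: 7
24: 6
12: 1
22: 4
20: 2
9: 0
21: 1
19: 0
Sum: 0 + 7 + 6 + 1 + 4 + 2 + 0 + 1 + 0 = 21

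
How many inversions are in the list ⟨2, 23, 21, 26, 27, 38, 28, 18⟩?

Inversions: 8

Count, for each position, how many later elements it exceeds:
2: 0
23: 2
21: 1
26: 1
27: 1
38: 2
28: 1
18: 0
Sum: 0 + 2 + 1 + 1 + 1 + 2 + 1 + 0 = 8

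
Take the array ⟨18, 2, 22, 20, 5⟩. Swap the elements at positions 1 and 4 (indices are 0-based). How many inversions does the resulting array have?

6 inversions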